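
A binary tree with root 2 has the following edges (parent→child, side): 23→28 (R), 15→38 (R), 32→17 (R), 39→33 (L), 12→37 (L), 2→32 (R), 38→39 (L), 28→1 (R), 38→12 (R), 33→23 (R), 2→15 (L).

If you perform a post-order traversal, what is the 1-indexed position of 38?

Post-order visits the left subtree, then the right subtree, then the node.
At 2: go left to 15.
  At 15: no left child.
  At 15: go right to 38.
    At 38: go left to 39.
      At 39: go left to 33.
        At 33: no left child.
        At 33: go right to 23.
          At 23: no left child.
          At 23: go right to 28.
            At 28: no left child.
            At 28: go right to 1.
              1 is a leaf — visit 1.
            Visit 28.
          Visit 23.
        Visit 33.
      At 39: no right child.
      Visit 39.
    At 38: go right to 12.
      At 12: go left to 37.
        37 is a leaf — visit 37.
      At 12: no right child.
      Visit 12.
    Visit 38.
  Visit 15.
At 2: go right to 32.
  At 32: no left child.
  At 32: go right to 17.
    17 is a leaf — visit 17.
  Visit 32.
Visit 2.
Full post-order sequence: 1, 28, 23, 33, 39, 37, 12, 38, 15, 17, 32, 2.

8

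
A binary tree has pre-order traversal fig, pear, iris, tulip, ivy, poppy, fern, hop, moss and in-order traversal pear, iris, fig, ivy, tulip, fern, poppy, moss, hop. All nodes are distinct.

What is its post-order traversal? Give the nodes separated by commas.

The first element of pre-order is the root; it splits in-order into left and right subtrees.
Root fig: left subtree has 2 nodes {pear, iris}, right has 6 {ivy, tulip, fern, poppy, moss, hop}.
  Root pear: left subtree has 0 nodes { }, right has 1 {iris}.
  Root tulip: left subtree has 1 node {ivy}, right has 4 {fern, poppy, moss, hop}.
    Root poppy: left subtree has 1 node {fern}, right has 2 {moss, hop}.
      Root hop: left subtree has 1 node {moss}, right has 0 { }.

iris, pear, ivy, fern, moss, hop, poppy, tulip, fig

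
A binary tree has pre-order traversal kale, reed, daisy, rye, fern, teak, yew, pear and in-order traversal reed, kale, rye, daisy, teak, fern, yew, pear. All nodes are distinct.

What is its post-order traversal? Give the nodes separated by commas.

reed, rye, teak, pear, yew, fern, daisy, kale

The first element of pre-order is the root; it splits in-order into left and right subtrees.
Root kale: left subtree has 1 node {reed}, right has 6 {rye, daisy, teak, fern, yew, pear}.
  Root daisy: left subtree has 1 node {rye}, right has 4 {teak, fern, yew, pear}.
    Root fern: left subtree has 1 node {teak}, right has 2 {yew, pear}.
      Root yew: left subtree has 0 nodes { }, right has 1 {pear}.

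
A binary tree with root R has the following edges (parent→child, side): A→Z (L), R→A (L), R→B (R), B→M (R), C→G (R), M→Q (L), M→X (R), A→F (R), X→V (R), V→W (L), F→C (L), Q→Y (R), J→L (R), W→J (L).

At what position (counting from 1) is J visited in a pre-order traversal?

14

Pre-order visits the node, then its left subtree, then its right subtree.
Visit R.
At R: go left to A.
  Visit A.
  At A: go left to Z.
    Z is a leaf — visit Z.
  At A: go right to F.
    Visit F.
    At F: go left to C.
      Visit C.
      At C: no left child.
      At C: go right to G.
        G is a leaf — visit G.
    At F: no right child.
At R: go right to B.
  Visit B.
  At B: no left child.
  At B: go right to M.
    Visit M.
    At M: go left to Q.
      Visit Q.
      At Q: no left child.
      At Q: go right to Y.
        Y is a leaf — visit Y.
    At M: go right to X.
      Visit X.
      At X: no left child.
      At X: go right to V.
        Visit V.
        At V: go left to W.
          Visit W.
          At W: go left to J.
            Visit J.
            At J: no left child.
            At J: go right to L.
              L is a leaf — visit L.
          At W: no right child.
        At V: no right child.
Full pre-order sequence: R, A, Z, F, C, G, B, M, Q, Y, X, V, W, J, L.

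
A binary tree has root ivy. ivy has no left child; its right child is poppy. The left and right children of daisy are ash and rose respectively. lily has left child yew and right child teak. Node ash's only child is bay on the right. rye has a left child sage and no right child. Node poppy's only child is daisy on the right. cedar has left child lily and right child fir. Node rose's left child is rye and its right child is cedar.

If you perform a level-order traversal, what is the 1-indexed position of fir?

11

Level-order visits nodes level by level from the root, left to right within each level.
Level 0: ivy
Level 1: poppy
Level 2: daisy
Level 3: ash, rose
Level 4: bay, rye, cedar
Level 5: sage, lily, fir
Level 6: yew, teak
Full level-order sequence: ivy, poppy, daisy, ash, rose, bay, rye, cedar, sage, lily, fir, yew, teak.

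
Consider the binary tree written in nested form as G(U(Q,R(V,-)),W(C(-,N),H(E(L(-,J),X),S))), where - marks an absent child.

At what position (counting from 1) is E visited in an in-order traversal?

In-order visits the left subtree, then the node, then the right subtree.
At G: go left to U.
  At U: go left to Q.
    Q is a leaf — visit Q.
  Visit U.
  At U: go right to R.
    At R: go left to V.
      V is a leaf — visit V.
    Visit R.
    At R: no right child.
Visit G.
At G: go right to W.
  At W: go left to C.
    At C: no left child.
    Visit C.
    At C: go right to N.
      N is a leaf — visit N.
  Visit W.
  At W: go right to H.
    At H: go left to E.
      At E: go left to L.
        At L: no left child.
        Visit L.
        At L: go right to J.
          J is a leaf — visit J.
      Visit E.
      At E: go right to X.
        X is a leaf — visit X.
    Visit H.
    At H: go right to S.
      S is a leaf — visit S.
Full in-order sequence: Q, U, V, R, G, C, N, W, L, J, E, X, H, S.

11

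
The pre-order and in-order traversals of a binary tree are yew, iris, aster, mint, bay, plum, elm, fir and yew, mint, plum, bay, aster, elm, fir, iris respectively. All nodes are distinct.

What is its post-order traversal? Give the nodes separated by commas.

The first element of pre-order is the root; it splits in-order into left and right subtrees.
Root yew: left subtree has 0 nodes { }, right has 7 {mint, plum, bay, aster, elm, fir, iris}.
  Root iris: left subtree has 6 nodes {mint, plum, bay, aster, elm, fir}, right has 0 { }.
    Root aster: left subtree has 3 nodes {mint, plum, bay}, right has 2 {elm, fir}.
      Root mint: left subtree has 0 nodes { }, right has 2 {plum, bay}.
        Root bay: left subtree has 1 node {plum}, right has 0 { }.
      Root elm: left subtree has 0 nodes { }, right has 1 {fir}.

plum, bay, mint, fir, elm, aster, iris, yew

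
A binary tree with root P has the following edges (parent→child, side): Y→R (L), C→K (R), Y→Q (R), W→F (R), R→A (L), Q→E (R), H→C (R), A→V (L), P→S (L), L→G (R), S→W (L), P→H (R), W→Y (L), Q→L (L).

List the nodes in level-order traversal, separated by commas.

P, S, H, W, C, Y, F, K, R, Q, A, L, E, V, G

Level-order visits nodes level by level from the root, left to right within each level.
Level 0: P
Level 1: S, H
Level 2: W, C
Level 3: Y, F, K
Level 4: R, Q
Level 5: A, L, E
Level 6: V, G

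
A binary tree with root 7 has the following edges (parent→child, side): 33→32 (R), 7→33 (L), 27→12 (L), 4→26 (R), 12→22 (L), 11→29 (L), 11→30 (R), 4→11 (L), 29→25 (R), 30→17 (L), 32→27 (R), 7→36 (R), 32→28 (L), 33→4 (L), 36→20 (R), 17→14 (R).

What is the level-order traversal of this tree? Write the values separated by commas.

Level-order visits nodes level by level from the root, left to right within each level.
Level 0: 7
Level 1: 33, 36
Level 2: 4, 32, 20
Level 3: 11, 26, 28, 27
Level 4: 29, 30, 12
Level 5: 25, 17, 22
Level 6: 14

7, 33, 36, 4, 32, 20, 11, 26, 28, 27, 29, 30, 12, 25, 17, 22, 14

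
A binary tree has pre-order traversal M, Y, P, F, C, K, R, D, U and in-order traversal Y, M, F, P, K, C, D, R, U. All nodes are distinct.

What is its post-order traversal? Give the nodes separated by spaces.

Y F K D U R C P M

The first element of pre-order is the root; it splits in-order into left and right subtrees.
Root M: left subtree has 1 node {Y}, right has 7 {F, P, K, C, D, R, U}.
  Root P: left subtree has 1 node {F}, right has 5 {K, C, D, R, U}.
    Root C: left subtree has 1 node {K}, right has 3 {D, R, U}.
      Root R: left subtree has 1 node {D}, right has 1 {U}.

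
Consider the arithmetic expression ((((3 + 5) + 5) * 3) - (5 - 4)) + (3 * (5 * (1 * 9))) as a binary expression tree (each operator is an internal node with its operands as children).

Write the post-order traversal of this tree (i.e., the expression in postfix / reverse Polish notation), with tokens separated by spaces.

3 5 + 5 + 3 * 5 4 - - 3 5 1 9 * * * +

Post-order on an expression tree gives postfix notation: for each operator, emit left operand, right operand, then the operator.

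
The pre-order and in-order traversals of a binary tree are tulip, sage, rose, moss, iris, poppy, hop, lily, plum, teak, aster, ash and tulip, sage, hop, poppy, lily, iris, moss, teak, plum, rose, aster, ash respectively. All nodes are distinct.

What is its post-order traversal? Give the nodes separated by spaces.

hop lily poppy iris teak plum moss ash aster rose sage tulip

The first element of pre-order is the root; it splits in-order into left and right subtrees.
Root tulip: left subtree has 0 nodes { }, right has 11 {sage, hop, poppy, lily, iris, moss, teak, plum, rose, aster, ash}.
  Root sage: left subtree has 0 nodes { }, right has 10 {hop, poppy, lily, iris, moss, teak, plum, rose, aster, ash}.
    Root rose: left subtree has 7 nodes {hop, poppy, lily, iris, moss, teak, plum}, right has 2 {aster, ash}.
      Root moss: left subtree has 4 nodes {hop, poppy, lily, iris}, right has 2 {teak, plum}.
        Root iris: left subtree has 3 nodes {hop, poppy, lily}, right has 0 { }.
          Root poppy: left subtree has 1 node {hop}, right has 1 {lily}.
        Root plum: left subtree has 1 node {teak}, right has 0 { }.
      Root aster: left subtree has 0 nodes { }, right has 1 {ash}.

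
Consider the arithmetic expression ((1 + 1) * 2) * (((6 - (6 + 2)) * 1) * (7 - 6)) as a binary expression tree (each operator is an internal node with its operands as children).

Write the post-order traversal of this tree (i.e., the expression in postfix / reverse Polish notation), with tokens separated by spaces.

Post-order on an expression tree gives postfix notation: for each operator, emit left operand, right operand, then the operator.

1 1 + 2 * 6 6 2 + - 1 * 7 6 - * *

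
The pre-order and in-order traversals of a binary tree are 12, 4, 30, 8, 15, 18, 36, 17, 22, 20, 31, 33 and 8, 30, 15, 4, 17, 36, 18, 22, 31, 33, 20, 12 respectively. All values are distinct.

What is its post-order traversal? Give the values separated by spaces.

The first element of pre-order is the root; it splits in-order into left and right subtrees.
Root 12: left subtree has 11 nodes {8, 30, 15, 4, 17, 36, 18, 22, 31, 33, 20}, right has 0 { }.
  Root 4: left subtree has 3 nodes {8, 30, 15}, right has 7 {17, 36, 18, 22, 31, 33, 20}.
    Root 30: left subtree has 1 node {8}, right has 1 {15}.
    Root 18: left subtree has 2 nodes {17, 36}, right has 4 {22, 31, 33, 20}.
      Root 36: left subtree has 1 node {17}, right has 0 { }.
      Root 22: left subtree has 0 nodes { }, right has 3 {31, 33, 20}.
        Root 20: left subtree has 2 nodes {31, 33}, right has 0 { }.
          Root 31: left subtree has 0 nodes { }, right has 1 {33}.

8 15 30 17 36 33 31 20 22 18 4 12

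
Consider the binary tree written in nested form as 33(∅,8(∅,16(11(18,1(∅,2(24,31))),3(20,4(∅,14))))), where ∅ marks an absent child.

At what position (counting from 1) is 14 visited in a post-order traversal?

Post-order visits the left subtree, then the right subtree, then the node.
At 33: no left child.
At 33: go right to 8.
  At 8: no left child.
  At 8: go right to 16.
    At 16: go left to 11.
      At 11: go left to 18.
        18 is a leaf — visit 18.
      At 11: go right to 1.
        At 1: no left child.
        At 1: go right to 2.
          At 2: go left to 24.
            24 is a leaf — visit 24.
          At 2: go right to 31.
            31 is a leaf — visit 31.
          Visit 2.
        Visit 1.
      Visit 11.
    At 16: go right to 3.
      At 3: go left to 20.
        20 is a leaf — visit 20.
      At 3: go right to 4.
        At 4: no left child.
        At 4: go right to 14.
          14 is a leaf — visit 14.
        Visit 4.
      Visit 3.
    Visit 16.
  Visit 8.
Visit 33.
Full post-order sequence: 18, 24, 31, 2, 1, 11, 20, 14, 4, 3, 16, 8, 33.

8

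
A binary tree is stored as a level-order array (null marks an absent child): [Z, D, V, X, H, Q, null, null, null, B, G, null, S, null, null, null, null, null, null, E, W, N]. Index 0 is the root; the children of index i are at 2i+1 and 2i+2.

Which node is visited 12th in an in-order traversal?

V

In-order visits the left subtree, then the node, then the right subtree.
At Z: go left to D.
  At D: go left to X.
    X is a leaf — visit X.
  Visit D.
  At D: go right to H.
    At H: go left to B.
      At B: go left to E.
        E is a leaf — visit E.
      Visit B.
      At B: go right to W.
        W is a leaf — visit W.
    Visit H.
    At H: go right to G.
      At G: go left to N.
        N is a leaf — visit N.
      Visit G.
      At G: no right child.
Visit Z.
At Z: go right to V.
  At V: go left to Q.
    At Q: no left child.
    Visit Q.
    At Q: go right to S.
      S is a leaf — visit S.
  Visit V.
  At V: no right child.
Full in-order sequence: X, D, E, B, W, H, N, G, Z, Q, S, V.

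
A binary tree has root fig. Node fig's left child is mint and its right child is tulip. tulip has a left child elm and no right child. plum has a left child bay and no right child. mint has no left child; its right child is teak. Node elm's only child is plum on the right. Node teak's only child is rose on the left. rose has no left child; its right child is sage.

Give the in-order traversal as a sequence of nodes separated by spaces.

mint rose sage teak fig elm bay plum tulip

In-order visits the left subtree, then the node, then the right subtree.
At fig: go left to mint.
  At mint: no left child.
  Visit mint.
  At mint: go right to teak.
    At teak: go left to rose.
      At rose: no left child.
      Visit rose.
      At rose: go right to sage.
        sage is a leaf — visit sage.
    Visit teak.
    At teak: no right child.
Visit fig.
At fig: go right to tulip.
  At tulip: go left to elm.
    At elm: no left child.
    Visit elm.
    At elm: go right to plum.
      At plum: go left to bay.
        bay is a leaf — visit bay.
      Visit plum.
      At plum: no right child.
  Visit tulip.
  At tulip: no right child.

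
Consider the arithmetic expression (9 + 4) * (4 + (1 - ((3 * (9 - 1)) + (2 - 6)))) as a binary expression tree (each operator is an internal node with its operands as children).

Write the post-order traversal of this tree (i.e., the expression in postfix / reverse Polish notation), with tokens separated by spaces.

Post-order on an expression tree gives postfix notation: for each operator, emit left operand, right operand, then the operator.

9 4 + 4 1 3 9 1 - * 2 6 - + - + *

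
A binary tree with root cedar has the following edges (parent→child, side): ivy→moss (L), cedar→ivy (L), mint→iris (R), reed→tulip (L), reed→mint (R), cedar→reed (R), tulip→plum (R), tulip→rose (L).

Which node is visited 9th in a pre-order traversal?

Pre-order visits the node, then its left subtree, then its right subtree.
Visit cedar.
At cedar: go left to ivy.
  Visit ivy.
  At ivy: go left to moss.
    moss is a leaf — visit moss.
  At ivy: no right child.
At cedar: go right to reed.
  Visit reed.
  At reed: go left to tulip.
    Visit tulip.
    At tulip: go left to rose.
      rose is a leaf — visit rose.
    At tulip: go right to plum.
      plum is a leaf — visit plum.
  At reed: go right to mint.
    Visit mint.
    At mint: no left child.
    At mint: go right to iris.
      iris is a leaf — visit iris.
Full pre-order sequence: cedar, ivy, moss, reed, tulip, rose, plum, mint, iris.

iris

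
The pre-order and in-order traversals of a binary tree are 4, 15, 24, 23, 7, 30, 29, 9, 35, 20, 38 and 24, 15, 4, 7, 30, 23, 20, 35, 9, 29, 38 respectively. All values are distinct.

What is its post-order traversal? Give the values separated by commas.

24, 15, 30, 7, 20, 35, 9, 38, 29, 23, 4

The first element of pre-order is the root; it splits in-order into left and right subtrees.
Root 4: left subtree has 2 nodes {24, 15}, right has 8 {7, 30, 23, 20, 35, 9, 29, 38}.
  Root 15: left subtree has 1 node {24}, right has 0 { }.
  Root 23: left subtree has 2 nodes {7, 30}, right has 5 {20, 35, 9, 29, 38}.
    Root 7: left subtree has 0 nodes { }, right has 1 {30}.
    Root 29: left subtree has 3 nodes {20, 35, 9}, right has 1 {38}.
      Root 9: left subtree has 2 nodes {20, 35}, right has 0 { }.
        Root 35: left subtree has 1 node {20}, right has 0 { }.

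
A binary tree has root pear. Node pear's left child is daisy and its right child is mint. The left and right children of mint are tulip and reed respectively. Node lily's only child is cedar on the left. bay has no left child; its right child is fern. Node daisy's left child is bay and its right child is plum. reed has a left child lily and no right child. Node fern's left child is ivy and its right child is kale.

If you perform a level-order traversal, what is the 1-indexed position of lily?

9

Level-order visits nodes level by level from the root, left to right within each level.
Level 0: pear
Level 1: daisy, mint
Level 2: bay, plum, tulip, reed
Level 3: fern, lily
Level 4: ivy, kale, cedar
Full level-order sequence: pear, daisy, mint, bay, plum, tulip, reed, fern, lily, ivy, kale, cedar.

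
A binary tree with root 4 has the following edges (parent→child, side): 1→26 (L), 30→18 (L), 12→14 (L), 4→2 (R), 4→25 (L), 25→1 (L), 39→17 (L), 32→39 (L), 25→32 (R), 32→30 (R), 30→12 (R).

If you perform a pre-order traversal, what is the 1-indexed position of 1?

Pre-order visits the node, then its left subtree, then its right subtree.
Visit 4.
At 4: go left to 25.
  Visit 25.
  At 25: go left to 1.
    Visit 1.
    At 1: go left to 26.
      26 is a leaf — visit 26.
    At 1: no right child.
  At 25: go right to 32.
    Visit 32.
    At 32: go left to 39.
      Visit 39.
      At 39: go left to 17.
        17 is a leaf — visit 17.
      At 39: no right child.
    At 32: go right to 30.
      Visit 30.
      At 30: go left to 18.
        18 is a leaf — visit 18.
      At 30: go right to 12.
        Visit 12.
        At 12: go left to 14.
          14 is a leaf — visit 14.
        At 12: no right child.
At 4: go right to 2.
  2 is a leaf — visit 2.
Full pre-order sequence: 4, 25, 1, 26, 32, 39, 17, 30, 18, 12, 14, 2.

3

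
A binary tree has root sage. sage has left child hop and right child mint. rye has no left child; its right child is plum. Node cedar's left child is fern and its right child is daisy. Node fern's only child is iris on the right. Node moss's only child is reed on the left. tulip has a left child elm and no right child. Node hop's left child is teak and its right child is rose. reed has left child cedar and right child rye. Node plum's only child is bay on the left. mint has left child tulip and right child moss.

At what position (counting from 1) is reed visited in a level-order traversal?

9

Level-order visits nodes level by level from the root, left to right within each level.
Level 0: sage
Level 1: hop, mint
Level 2: teak, rose, tulip, moss
Level 3: elm, reed
Level 4: cedar, rye
Level 5: fern, daisy, plum
Level 6: iris, bay
Full level-order sequence: sage, hop, mint, teak, rose, tulip, moss, elm, reed, cedar, rye, fern, daisy, plum, iris, bay.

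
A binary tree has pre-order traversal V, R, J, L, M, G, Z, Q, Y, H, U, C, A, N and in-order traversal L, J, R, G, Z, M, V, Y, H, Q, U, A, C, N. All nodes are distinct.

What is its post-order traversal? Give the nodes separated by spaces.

The first element of pre-order is the root; it splits in-order into left and right subtrees.
Root V: left subtree has 6 nodes {L, J, R, G, Z, M}, right has 7 {Y, H, Q, U, A, C, N}.
  Root R: left subtree has 2 nodes {L, J}, right has 3 {G, Z, M}.
    Root J: left subtree has 1 node {L}, right has 0 { }.
    Root M: left subtree has 2 nodes {G, Z}, right has 0 { }.
      Root G: left subtree has 0 nodes { }, right has 1 {Z}.
  Root Q: left subtree has 2 nodes {Y, H}, right has 4 {U, A, C, N}.
    Root Y: left subtree has 0 nodes { }, right has 1 {H}.
    Root U: left subtree has 0 nodes { }, right has 3 {A, C, N}.
      Root C: left subtree has 1 node {A}, right has 1 {N}.

L J Z G M R H Y A N C U Q V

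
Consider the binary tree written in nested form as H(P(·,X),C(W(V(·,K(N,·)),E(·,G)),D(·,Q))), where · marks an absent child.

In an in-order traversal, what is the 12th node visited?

Q

In-order visits the left subtree, then the node, then the right subtree.
At H: go left to P.
  At P: no left child.
  Visit P.
  At P: go right to X.
    X is a leaf — visit X.
Visit H.
At H: go right to C.
  At C: go left to W.
    At W: go left to V.
      At V: no left child.
      Visit V.
      At V: go right to K.
        At K: go left to N.
          N is a leaf — visit N.
        Visit K.
        At K: no right child.
    Visit W.
    At W: go right to E.
      At E: no left child.
      Visit E.
      At E: go right to G.
        G is a leaf — visit G.
  Visit C.
  At C: go right to D.
    At D: no left child.
    Visit D.
    At D: go right to Q.
      Q is a leaf — visit Q.
Full in-order sequence: P, X, H, V, N, K, W, E, G, C, D, Q.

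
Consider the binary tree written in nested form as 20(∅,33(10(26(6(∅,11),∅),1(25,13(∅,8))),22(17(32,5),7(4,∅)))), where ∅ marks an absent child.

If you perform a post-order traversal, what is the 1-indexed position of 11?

Post-order visits the left subtree, then the right subtree, then the node.
At 20: no left child.
At 20: go right to 33.
  At 33: go left to 10.
    At 10: go left to 26.
      At 26: go left to 6.
        At 6: no left child.
        At 6: go right to 11.
          11 is a leaf — visit 11.
        Visit 6.
      At 26: no right child.
      Visit 26.
    At 10: go right to 1.
      At 1: go left to 25.
        25 is a leaf — visit 25.
      At 1: go right to 13.
        At 13: no left child.
        At 13: go right to 8.
          8 is a leaf — visit 8.
        Visit 13.
      Visit 1.
    Visit 10.
  At 33: go right to 22.
    At 22: go left to 17.
      At 17: go left to 32.
        32 is a leaf — visit 32.
      At 17: go right to 5.
        5 is a leaf — visit 5.
      Visit 17.
    At 22: go right to 7.
      At 7: go left to 4.
        4 is a leaf — visit 4.
      At 7: no right child.
      Visit 7.
    Visit 22.
  Visit 33.
Visit 20.
Full post-order sequence: 11, 6, 26, 25, 8, 13, 1, 10, 32, 5, 17, 4, 7, 22, 33, 20.

1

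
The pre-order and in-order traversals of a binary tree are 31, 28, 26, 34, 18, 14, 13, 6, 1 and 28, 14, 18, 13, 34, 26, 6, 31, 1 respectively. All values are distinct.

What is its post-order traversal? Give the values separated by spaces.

The first element of pre-order is the root; it splits in-order into left and right subtrees.
Root 31: left subtree has 7 nodes {28, 14, 18, 13, 34, 26, 6}, right has 1 {1}.
  Root 28: left subtree has 0 nodes { }, right has 6 {14, 18, 13, 34, 26, 6}.
    Root 26: left subtree has 4 nodes {14, 18, 13, 34}, right has 1 {6}.
      Root 34: left subtree has 3 nodes {14, 18, 13}, right has 0 { }.
        Root 18: left subtree has 1 node {14}, right has 1 {13}.

14 13 18 34 6 26 28 1 31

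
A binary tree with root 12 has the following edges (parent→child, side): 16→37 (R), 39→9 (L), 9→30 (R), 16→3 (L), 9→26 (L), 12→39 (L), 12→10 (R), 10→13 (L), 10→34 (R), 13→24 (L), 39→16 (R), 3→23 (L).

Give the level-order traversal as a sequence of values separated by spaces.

12 39 10 9 16 13 34 26 30 3 37 24 23

Level-order visits nodes level by level from the root, left to right within each level.
Level 0: 12
Level 1: 39, 10
Level 2: 9, 16, 13, 34
Level 3: 26, 30, 3, 37, 24
Level 4: 23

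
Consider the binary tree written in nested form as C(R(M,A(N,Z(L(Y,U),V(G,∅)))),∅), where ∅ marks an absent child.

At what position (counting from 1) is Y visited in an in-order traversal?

In-order visits the left subtree, then the node, then the right subtree.
At C: go left to R.
  At R: go left to M.
    M is a leaf — visit M.
  Visit R.
  At R: go right to A.
    At A: go left to N.
      N is a leaf — visit N.
    Visit A.
    At A: go right to Z.
      At Z: go left to L.
        At L: go left to Y.
          Y is a leaf — visit Y.
        Visit L.
        At L: go right to U.
          U is a leaf — visit U.
      Visit Z.
      At Z: go right to V.
        At V: go left to G.
          G is a leaf — visit G.
        Visit V.
        At V: no right child.
Visit C.
At C: no right child.
Full in-order sequence: M, R, N, A, Y, L, U, Z, G, V, C.

5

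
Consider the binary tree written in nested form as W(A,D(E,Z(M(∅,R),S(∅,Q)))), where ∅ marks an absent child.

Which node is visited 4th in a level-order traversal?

E

Level-order visits nodes level by level from the root, left to right within each level.
Level 0: W
Level 1: A, D
Level 2: E, Z
Level 3: M, S
Level 4: R, Q
Full level-order sequence: W, A, D, E, Z, M, S, R, Q.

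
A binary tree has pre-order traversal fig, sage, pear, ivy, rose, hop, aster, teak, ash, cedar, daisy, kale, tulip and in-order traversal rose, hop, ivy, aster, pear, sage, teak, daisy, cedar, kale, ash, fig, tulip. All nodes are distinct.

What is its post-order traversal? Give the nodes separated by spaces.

hop rose aster ivy pear daisy kale cedar ash teak sage tulip fig

The first element of pre-order is the root; it splits in-order into left and right subtrees.
Root fig: left subtree has 11 nodes {rose, hop, ivy, aster, pear, sage, teak, daisy, cedar, kale, ash}, right has 1 {tulip}.
  Root sage: left subtree has 5 nodes {rose, hop, ivy, aster, pear}, right has 5 {teak, daisy, cedar, kale, ash}.
    Root pear: left subtree has 4 nodes {rose, hop, ivy, aster}, right has 0 { }.
      Root ivy: left subtree has 2 nodes {rose, hop}, right has 1 {aster}.
        Root rose: left subtree has 0 nodes { }, right has 1 {hop}.
    Root teak: left subtree has 0 nodes { }, right has 4 {daisy, cedar, kale, ash}.
      Root ash: left subtree has 3 nodes {daisy, cedar, kale}, right has 0 { }.
        Root cedar: left subtree has 1 node {daisy}, right has 1 {kale}.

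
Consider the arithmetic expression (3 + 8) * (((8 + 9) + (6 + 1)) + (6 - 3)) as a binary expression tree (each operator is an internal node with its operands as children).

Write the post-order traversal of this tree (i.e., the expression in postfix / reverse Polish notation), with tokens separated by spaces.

3 8 + 8 9 + 6 1 + + 6 3 - + *

Post-order on an expression tree gives postfix notation: for each operator, emit left operand, right operand, then the operator.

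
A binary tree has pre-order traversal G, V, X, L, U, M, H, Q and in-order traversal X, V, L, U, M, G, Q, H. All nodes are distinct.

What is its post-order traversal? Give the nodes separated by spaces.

X M U L V Q H G

The first element of pre-order is the root; it splits in-order into left and right subtrees.
Root G: left subtree has 5 nodes {X, V, L, U, M}, right has 2 {Q, H}.
  Root V: left subtree has 1 node {X}, right has 3 {L, U, M}.
    Root L: left subtree has 0 nodes { }, right has 2 {U, M}.
      Root U: left subtree has 0 nodes { }, right has 1 {M}.
  Root H: left subtree has 1 node {Q}, right has 0 { }.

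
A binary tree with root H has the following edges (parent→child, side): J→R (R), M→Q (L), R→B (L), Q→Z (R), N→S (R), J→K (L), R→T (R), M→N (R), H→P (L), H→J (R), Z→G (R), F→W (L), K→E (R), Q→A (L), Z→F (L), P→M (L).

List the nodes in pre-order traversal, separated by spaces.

Pre-order visits the node, then its left subtree, then its right subtree.
Visit H.
At H: go left to P.
  Visit P.
  At P: go left to M.
    Visit M.
    At M: go left to Q.
      Visit Q.
      At Q: go left to A.
        A is a leaf — visit A.
      At Q: go right to Z.
        Visit Z.
        At Z: go left to F.
          Visit F.
          At F: go left to W.
            W is a leaf — visit W.
          At F: no right child.
        At Z: go right to G.
          G is a leaf — visit G.
    At M: go right to N.
      Visit N.
      At N: no left child.
      At N: go right to S.
        S is a leaf — visit S.
  At P: no right child.
At H: go right to J.
  Visit J.
  At J: go left to K.
    Visit K.
    At K: no left child.
    At K: go right to E.
      E is a leaf — visit E.
  At J: go right to R.
    Visit R.
    At R: go left to B.
      B is a leaf — visit B.
    At R: go right to T.
      T is a leaf — visit T.

H P M Q A Z F W G N S J K E R B T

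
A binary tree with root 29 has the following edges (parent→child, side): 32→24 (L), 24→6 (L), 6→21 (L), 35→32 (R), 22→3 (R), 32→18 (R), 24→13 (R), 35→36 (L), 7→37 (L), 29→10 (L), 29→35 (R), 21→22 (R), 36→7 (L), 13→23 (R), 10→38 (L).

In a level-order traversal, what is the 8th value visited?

24

Level-order visits nodes level by level from the root, left to right within each level.
Level 0: 29
Level 1: 10, 35
Level 2: 38, 36, 32
Level 3: 7, 24, 18
Level 4: 37, 6, 13
Level 5: 21, 23
Level 6: 22
Level 7: 3
Full level-order sequence: 29, 10, 35, 38, 36, 32, 7, 24, 18, 37, 6, 13, 21, 23, 22, 3.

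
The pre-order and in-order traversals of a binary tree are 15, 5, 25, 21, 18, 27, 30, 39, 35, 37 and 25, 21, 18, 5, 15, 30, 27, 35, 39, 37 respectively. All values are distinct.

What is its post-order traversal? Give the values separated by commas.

The first element of pre-order is the root; it splits in-order into left and right subtrees.
Root 15: left subtree has 4 nodes {25, 21, 18, 5}, right has 5 {30, 27, 35, 39, 37}.
  Root 5: left subtree has 3 nodes {25, 21, 18}, right has 0 { }.
    Root 25: left subtree has 0 nodes { }, right has 2 {21, 18}.
      Root 21: left subtree has 0 nodes { }, right has 1 {18}.
  Root 27: left subtree has 1 node {30}, right has 3 {35, 39, 37}.
    Root 39: left subtree has 1 node {35}, right has 1 {37}.

18, 21, 25, 5, 30, 35, 37, 39, 27, 15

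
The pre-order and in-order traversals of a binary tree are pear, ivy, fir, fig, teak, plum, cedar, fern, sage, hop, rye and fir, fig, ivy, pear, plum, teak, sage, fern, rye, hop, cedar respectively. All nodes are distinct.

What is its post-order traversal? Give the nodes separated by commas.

The first element of pre-order is the root; it splits in-order into left and right subtrees.
Root pear: left subtree has 3 nodes {fir, fig, ivy}, right has 7 {plum, teak, sage, fern, rye, hop, cedar}.
  Root ivy: left subtree has 2 nodes {fir, fig}, right has 0 { }.
    Root fir: left subtree has 0 nodes { }, right has 1 {fig}.
  Root teak: left subtree has 1 node {plum}, right has 5 {sage, fern, rye, hop, cedar}.
    Root cedar: left subtree has 4 nodes {sage, fern, rye, hop}, right has 0 { }.
      Root fern: left subtree has 1 node {sage}, right has 2 {rye, hop}.
        Root hop: left subtree has 1 node {rye}, right has 0 { }.

fig, fir, ivy, plum, sage, rye, hop, fern, cedar, teak, pear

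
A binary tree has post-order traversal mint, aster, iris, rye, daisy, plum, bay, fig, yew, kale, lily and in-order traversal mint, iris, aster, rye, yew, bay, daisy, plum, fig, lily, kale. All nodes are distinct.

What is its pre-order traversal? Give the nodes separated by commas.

The last element of post-order is the root; it splits in-order into left and right subtrees.
Root lily: left subtree has 9 nodes {mint, iris, aster, rye, yew, bay, daisy, plum, fig}, right has 1 {kale}.
  Root yew: left subtree has 4 nodes {mint, iris, aster, rye}, right has 4 {bay, daisy, plum, fig}.
    Root rye: left subtree has 3 nodes {mint, iris, aster}, right has 0 { }.
      Root iris: left subtree has 1 node {mint}, right has 1 {aster}.
    Root fig: left subtree has 3 nodes {bay, daisy, plum}, right has 0 { }.
      Root bay: left subtree has 0 nodes { }, right has 2 {daisy, plum}.
        Root plum: left subtree has 1 node {daisy}, right has 0 { }.

lily, yew, rye, iris, mint, aster, fig, bay, plum, daisy, kale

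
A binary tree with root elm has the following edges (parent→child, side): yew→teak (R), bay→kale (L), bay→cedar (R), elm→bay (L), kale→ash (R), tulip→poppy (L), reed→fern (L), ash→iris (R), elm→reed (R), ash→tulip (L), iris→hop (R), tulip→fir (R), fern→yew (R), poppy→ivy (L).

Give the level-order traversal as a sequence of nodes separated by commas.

Level-order visits nodes level by level from the root, left to right within each level.
Level 0: elm
Level 1: bay, reed
Level 2: kale, cedar, fern
Level 3: ash, yew
Level 4: tulip, iris, teak
Level 5: poppy, fir, hop
Level 6: ivy

elm, bay, reed, kale, cedar, fern, ash, yew, tulip, iris, teak, poppy, fir, hop, ivy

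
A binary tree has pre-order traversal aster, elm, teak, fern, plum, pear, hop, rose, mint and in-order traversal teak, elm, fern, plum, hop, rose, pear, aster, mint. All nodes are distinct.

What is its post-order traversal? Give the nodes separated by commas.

The first element of pre-order is the root; it splits in-order into left and right subtrees.
Root aster: left subtree has 7 nodes {teak, elm, fern, plum, hop, rose, pear}, right has 1 {mint}.
  Root elm: left subtree has 1 node {teak}, right has 5 {fern, plum, hop, rose, pear}.
    Root fern: left subtree has 0 nodes { }, right has 4 {plum, hop, rose, pear}.
      Root plum: left subtree has 0 nodes { }, right has 3 {hop, rose, pear}.
        Root pear: left subtree has 2 nodes {hop, rose}, right has 0 { }.
          Root hop: left subtree has 0 nodes { }, right has 1 {rose}.

teak, rose, hop, pear, plum, fern, elm, mint, aster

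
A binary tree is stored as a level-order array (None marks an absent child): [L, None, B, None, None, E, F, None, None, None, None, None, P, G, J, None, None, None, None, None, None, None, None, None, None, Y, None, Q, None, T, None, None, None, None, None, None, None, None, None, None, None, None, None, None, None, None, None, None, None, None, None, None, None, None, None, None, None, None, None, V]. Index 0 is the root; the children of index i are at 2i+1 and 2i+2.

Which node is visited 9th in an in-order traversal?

V

In-order visits the left subtree, then the node, then the right subtree.
At L: no left child.
Visit L.
At L: go right to B.
  At B: go left to E.
    At E: no left child.
    Visit E.
    At E: go right to P.
      At P: go left to Y.
        Y is a leaf — visit Y.
      Visit P.
      At P: no right child.
  Visit B.
  At B: go right to F.
    At F: go left to G.
      At G: go left to Q.
        Q is a leaf — visit Q.
      Visit G.
      At G: no right child.
    Visit F.
    At F: go right to J.
      At J: go left to T.
        At T: go left to V.
          V is a leaf — visit V.
        Visit T.
        At T: no right child.
      Visit J.
      At J: no right child.
Full in-order sequence: L, E, Y, P, B, Q, G, F, V, T, J.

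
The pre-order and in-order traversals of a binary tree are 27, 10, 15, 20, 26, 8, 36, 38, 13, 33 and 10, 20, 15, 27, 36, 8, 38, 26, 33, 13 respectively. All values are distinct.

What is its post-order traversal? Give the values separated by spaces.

20 15 10 36 38 8 33 13 26 27

The first element of pre-order is the root; it splits in-order into left and right subtrees.
Root 27: left subtree has 3 nodes {10, 20, 15}, right has 6 {36, 8, 38, 26, 33, 13}.
  Root 10: left subtree has 0 nodes { }, right has 2 {20, 15}.
    Root 15: left subtree has 1 node {20}, right has 0 { }.
  Root 26: left subtree has 3 nodes {36, 8, 38}, right has 2 {33, 13}.
    Root 8: left subtree has 1 node {36}, right has 1 {38}.
    Root 13: left subtree has 1 node {33}, right has 0 { }.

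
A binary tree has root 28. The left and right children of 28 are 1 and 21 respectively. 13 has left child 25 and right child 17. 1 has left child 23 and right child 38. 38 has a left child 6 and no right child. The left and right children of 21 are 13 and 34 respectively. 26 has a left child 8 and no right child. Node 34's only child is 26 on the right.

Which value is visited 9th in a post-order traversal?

Post-order visits the left subtree, then the right subtree, then the node.
At 28: go left to 1.
  At 1: go left to 23.
    23 is a leaf — visit 23.
  At 1: go right to 38.
    At 38: go left to 6.
      6 is a leaf — visit 6.
    At 38: no right child.
    Visit 38.
  Visit 1.
At 28: go right to 21.
  At 21: go left to 13.
    At 13: go left to 25.
      25 is a leaf — visit 25.
    At 13: go right to 17.
      17 is a leaf — visit 17.
    Visit 13.
  At 21: go right to 34.
    At 34: no left child.
    At 34: go right to 26.
      At 26: go left to 8.
        8 is a leaf — visit 8.
      At 26: no right child.
      Visit 26.
    Visit 34.
  Visit 21.
Visit 28.
Full post-order sequence: 23, 6, 38, 1, 25, 17, 13, 8, 26, 34, 21, 28.

26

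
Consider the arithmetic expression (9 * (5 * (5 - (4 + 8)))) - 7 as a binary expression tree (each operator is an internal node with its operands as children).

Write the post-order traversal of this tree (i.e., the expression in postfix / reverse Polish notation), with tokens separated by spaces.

Post-order on an expression tree gives postfix notation: for each operator, emit left operand, right operand, then the operator.

9 5 5 4 8 + - * * 7 -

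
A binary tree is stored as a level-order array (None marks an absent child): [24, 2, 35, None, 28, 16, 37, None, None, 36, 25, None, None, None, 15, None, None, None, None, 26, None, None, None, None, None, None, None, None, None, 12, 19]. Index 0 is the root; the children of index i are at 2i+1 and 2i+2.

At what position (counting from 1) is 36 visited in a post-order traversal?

Post-order visits the left subtree, then the right subtree, then the node.
At 24: go left to 2.
  At 2: no left child.
  At 2: go right to 28.
    At 28: go left to 36.
      At 36: go left to 26.
        26 is a leaf — visit 26.
      At 36: no right child.
      Visit 36.
    At 28: go right to 25.
      25 is a leaf — visit 25.
    Visit 28.
  Visit 2.
At 24: go right to 35.
  At 35: go left to 16.
    16 is a leaf — visit 16.
  At 35: go right to 37.
    At 37: no left child.
    At 37: go right to 15.
      At 15: go left to 12.
        12 is a leaf — visit 12.
      At 15: go right to 19.
        19 is a leaf — visit 19.
      Visit 15.
    Visit 37.
  Visit 35.
Visit 24.
Full post-order sequence: 26, 36, 25, 28, 2, 16, 12, 19, 15, 37, 35, 24.

2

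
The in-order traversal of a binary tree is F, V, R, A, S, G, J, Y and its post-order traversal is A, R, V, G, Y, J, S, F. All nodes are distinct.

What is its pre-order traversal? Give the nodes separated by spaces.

F S V R A J G Y

The last element of post-order is the root; it splits in-order into left and right subtrees.
Root F: left subtree has 0 nodes { }, right has 7 {V, R, A, S, G, J, Y}.
  Root S: left subtree has 3 nodes {V, R, A}, right has 3 {G, J, Y}.
    Root V: left subtree has 0 nodes { }, right has 2 {R, A}.
      Root R: left subtree has 0 nodes { }, right has 1 {A}.
    Root J: left subtree has 1 node {G}, right has 1 {Y}.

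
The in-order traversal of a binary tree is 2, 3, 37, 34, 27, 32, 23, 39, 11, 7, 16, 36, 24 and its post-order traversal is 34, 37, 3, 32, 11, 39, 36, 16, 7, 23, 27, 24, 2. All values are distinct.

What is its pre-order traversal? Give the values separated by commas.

2, 24, 27, 3, 37, 34, 23, 32, 7, 39, 11, 16, 36

The last element of post-order is the root; it splits in-order into left and right subtrees.
Root 2: left subtree has 0 nodes { }, right has 12 {3, 37, 34, 27, 32, 23, 39, 11, 7, 16, 36, 24}.
  Root 24: left subtree has 11 nodes {3, 37, 34, 27, 32, 23, 39, 11, 7, 16, 36}, right has 0 { }.
    Root 27: left subtree has 3 nodes {3, 37, 34}, right has 7 {32, 23, 39, 11, 7, 16, 36}.
      Root 3: left subtree has 0 nodes { }, right has 2 {37, 34}.
        Root 37: left subtree has 0 nodes { }, right has 1 {34}.
      Root 23: left subtree has 1 node {32}, right has 5 {39, 11, 7, 16, 36}.
        Root 7: left subtree has 2 nodes {39, 11}, right has 2 {16, 36}.
          Root 39: left subtree has 0 nodes { }, right has 1 {11}.
          Root 16: left subtree has 0 nodes { }, right has 1 {36}.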